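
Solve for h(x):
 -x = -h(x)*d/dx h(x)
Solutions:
 h(x) = -sqrt(C1 + x^2)
 h(x) = sqrt(C1 + x^2)


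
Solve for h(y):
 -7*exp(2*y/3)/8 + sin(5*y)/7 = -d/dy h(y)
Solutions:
 h(y) = C1 + 21*exp(2*y/3)/16 + cos(5*y)/35


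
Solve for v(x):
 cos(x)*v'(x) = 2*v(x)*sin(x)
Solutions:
 v(x) = C1/cos(x)^2


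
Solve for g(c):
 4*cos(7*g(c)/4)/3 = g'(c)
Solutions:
 -4*c/3 - 2*log(sin(7*g(c)/4) - 1)/7 + 2*log(sin(7*g(c)/4) + 1)/7 = C1


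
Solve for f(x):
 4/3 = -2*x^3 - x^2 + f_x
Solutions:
 f(x) = C1 + x^4/2 + x^3/3 + 4*x/3


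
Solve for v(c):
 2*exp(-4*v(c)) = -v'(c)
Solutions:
 v(c) = log(-I*(C1 - 8*c)^(1/4))
 v(c) = log(I*(C1 - 8*c)^(1/4))
 v(c) = log(-(C1 - 8*c)^(1/4))
 v(c) = log(C1 - 8*c)/4


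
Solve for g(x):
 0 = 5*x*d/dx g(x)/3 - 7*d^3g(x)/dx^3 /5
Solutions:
 g(x) = C1 + Integral(C2*airyai(105^(2/3)*x/21) + C3*airybi(105^(2/3)*x/21), x)


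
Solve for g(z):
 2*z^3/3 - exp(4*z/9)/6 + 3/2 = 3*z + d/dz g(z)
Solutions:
 g(z) = C1 + z^4/6 - 3*z^2/2 + 3*z/2 - 3*exp(4*z/9)/8


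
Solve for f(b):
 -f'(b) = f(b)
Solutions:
 f(b) = C1*exp(-b)


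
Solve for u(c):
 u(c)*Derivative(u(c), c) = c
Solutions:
 u(c) = -sqrt(C1 + c^2)
 u(c) = sqrt(C1 + c^2)


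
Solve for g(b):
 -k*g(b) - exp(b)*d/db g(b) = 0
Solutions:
 g(b) = C1*exp(k*exp(-b))


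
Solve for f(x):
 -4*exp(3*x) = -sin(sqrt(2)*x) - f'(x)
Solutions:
 f(x) = C1 + 4*exp(3*x)/3 + sqrt(2)*cos(sqrt(2)*x)/2


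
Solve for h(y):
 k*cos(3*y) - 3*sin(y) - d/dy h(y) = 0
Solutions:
 h(y) = C1 + k*sin(3*y)/3 + 3*cos(y)


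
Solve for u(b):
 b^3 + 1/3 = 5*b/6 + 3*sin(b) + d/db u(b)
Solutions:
 u(b) = C1 + b^4/4 - 5*b^2/12 + b/3 + 3*cos(b)


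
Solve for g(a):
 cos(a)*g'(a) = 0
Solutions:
 g(a) = C1


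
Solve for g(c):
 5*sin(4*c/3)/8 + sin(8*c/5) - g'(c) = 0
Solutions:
 g(c) = C1 - 15*cos(4*c/3)/32 - 5*cos(8*c/5)/8


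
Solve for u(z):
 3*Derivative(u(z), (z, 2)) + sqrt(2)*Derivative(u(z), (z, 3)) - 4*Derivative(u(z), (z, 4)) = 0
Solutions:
 u(z) = C1 + C2*z + C3*exp(-sqrt(2)*z/2) + C4*exp(3*sqrt(2)*z/4)


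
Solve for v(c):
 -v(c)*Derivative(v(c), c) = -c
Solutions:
 v(c) = -sqrt(C1 + c^2)
 v(c) = sqrt(C1 + c^2)


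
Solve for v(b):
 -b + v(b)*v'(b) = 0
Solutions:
 v(b) = -sqrt(C1 + b^2)
 v(b) = sqrt(C1 + b^2)


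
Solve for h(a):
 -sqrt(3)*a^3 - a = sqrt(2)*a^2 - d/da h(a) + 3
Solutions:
 h(a) = C1 + sqrt(3)*a^4/4 + sqrt(2)*a^3/3 + a^2/2 + 3*a


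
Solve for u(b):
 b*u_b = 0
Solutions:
 u(b) = C1


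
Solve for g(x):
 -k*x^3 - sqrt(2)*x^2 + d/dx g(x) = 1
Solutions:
 g(x) = C1 + k*x^4/4 + sqrt(2)*x^3/3 + x


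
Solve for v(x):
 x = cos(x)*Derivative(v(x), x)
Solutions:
 v(x) = C1 + Integral(x/cos(x), x)


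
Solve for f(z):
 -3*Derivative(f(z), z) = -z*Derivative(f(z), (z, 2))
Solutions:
 f(z) = C1 + C2*z^4


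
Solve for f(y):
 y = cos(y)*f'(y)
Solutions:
 f(y) = C1 + Integral(y/cos(y), y)


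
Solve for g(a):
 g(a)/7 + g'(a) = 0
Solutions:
 g(a) = C1*exp(-a/7)


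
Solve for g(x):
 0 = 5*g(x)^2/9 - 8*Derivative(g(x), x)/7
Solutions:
 g(x) = -72/(C1 + 35*x)


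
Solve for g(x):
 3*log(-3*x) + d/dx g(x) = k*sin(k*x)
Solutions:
 g(x) = C1 + k*Piecewise((-cos(k*x)/k, Ne(k, 0)), (0, True)) - 3*x*log(-x) - 3*x*log(3) + 3*x


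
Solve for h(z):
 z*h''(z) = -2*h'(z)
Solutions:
 h(z) = C1 + C2/z


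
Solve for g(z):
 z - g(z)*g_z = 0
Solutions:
 g(z) = -sqrt(C1 + z^2)
 g(z) = sqrt(C1 + z^2)


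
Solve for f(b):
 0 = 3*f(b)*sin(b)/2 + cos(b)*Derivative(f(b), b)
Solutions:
 f(b) = C1*cos(b)^(3/2)


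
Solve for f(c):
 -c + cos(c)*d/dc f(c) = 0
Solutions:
 f(c) = C1 + Integral(c/cos(c), c)


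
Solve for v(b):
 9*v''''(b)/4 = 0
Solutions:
 v(b) = C1 + C2*b + C3*b^2 + C4*b^3


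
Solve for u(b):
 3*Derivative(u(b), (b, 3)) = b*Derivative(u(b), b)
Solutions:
 u(b) = C1 + Integral(C2*airyai(3^(2/3)*b/3) + C3*airybi(3^(2/3)*b/3), b)


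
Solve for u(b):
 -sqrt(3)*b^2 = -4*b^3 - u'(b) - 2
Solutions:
 u(b) = C1 - b^4 + sqrt(3)*b^3/3 - 2*b


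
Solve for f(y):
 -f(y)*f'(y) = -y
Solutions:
 f(y) = -sqrt(C1 + y^2)
 f(y) = sqrt(C1 + y^2)


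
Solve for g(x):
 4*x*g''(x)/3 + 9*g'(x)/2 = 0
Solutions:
 g(x) = C1 + C2/x^(19/8)


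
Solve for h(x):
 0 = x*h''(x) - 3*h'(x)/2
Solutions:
 h(x) = C1 + C2*x^(5/2)


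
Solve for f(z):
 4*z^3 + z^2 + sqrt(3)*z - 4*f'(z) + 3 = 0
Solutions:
 f(z) = C1 + z^4/4 + z^3/12 + sqrt(3)*z^2/8 + 3*z/4


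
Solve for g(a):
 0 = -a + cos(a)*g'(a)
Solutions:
 g(a) = C1 + Integral(a/cos(a), a)


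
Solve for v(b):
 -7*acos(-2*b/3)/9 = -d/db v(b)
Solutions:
 v(b) = C1 + 7*b*acos(-2*b/3)/9 + 7*sqrt(9 - 4*b^2)/18


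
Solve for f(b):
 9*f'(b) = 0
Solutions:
 f(b) = C1


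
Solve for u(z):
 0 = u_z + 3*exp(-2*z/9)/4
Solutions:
 u(z) = C1 + 27*exp(-2*z/9)/8


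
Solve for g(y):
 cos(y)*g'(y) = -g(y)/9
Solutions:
 g(y) = C1*(sin(y) - 1)^(1/18)/(sin(y) + 1)^(1/18)


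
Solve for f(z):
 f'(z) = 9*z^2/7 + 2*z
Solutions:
 f(z) = C1 + 3*z^3/7 + z^2


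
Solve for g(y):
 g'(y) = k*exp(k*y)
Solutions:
 g(y) = C1 + exp(k*y)


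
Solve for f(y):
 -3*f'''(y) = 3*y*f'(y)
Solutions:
 f(y) = C1 + Integral(C2*airyai(-y) + C3*airybi(-y), y)


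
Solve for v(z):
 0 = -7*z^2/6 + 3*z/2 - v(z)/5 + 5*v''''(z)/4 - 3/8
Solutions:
 v(z) = C1*exp(-sqrt(10)*z/5) + C2*exp(sqrt(10)*z/5) + C3*sin(sqrt(10)*z/5) + C4*cos(sqrt(10)*z/5) - 35*z^2/6 + 15*z/2 - 15/8


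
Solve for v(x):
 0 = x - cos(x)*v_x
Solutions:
 v(x) = C1 + Integral(x/cos(x), x)


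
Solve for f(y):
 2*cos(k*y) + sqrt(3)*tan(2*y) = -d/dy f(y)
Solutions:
 f(y) = C1 - 2*Piecewise((sin(k*y)/k, Ne(k, 0)), (y, True)) + sqrt(3)*log(cos(2*y))/2


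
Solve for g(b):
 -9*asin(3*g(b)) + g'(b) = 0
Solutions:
 Integral(1/asin(3*_y), (_y, g(b))) = C1 + 9*b


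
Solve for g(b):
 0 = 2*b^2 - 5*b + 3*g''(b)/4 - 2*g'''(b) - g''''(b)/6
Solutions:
 g(b) = C1 + C2*b + C3*exp(3*b*(-2 + 3*sqrt(2)/2)) + C4*exp(-3*b*(2 + 3*sqrt(2)/2)) - 2*b^4/9 - 34*b^3/27 - 32*b^2/3


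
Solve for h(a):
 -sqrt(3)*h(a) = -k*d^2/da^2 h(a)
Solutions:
 h(a) = C1*exp(-3^(1/4)*a*sqrt(1/k)) + C2*exp(3^(1/4)*a*sqrt(1/k))


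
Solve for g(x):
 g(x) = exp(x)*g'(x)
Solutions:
 g(x) = C1*exp(-exp(-x))


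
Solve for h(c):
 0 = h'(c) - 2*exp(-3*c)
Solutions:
 h(c) = C1 - 2*exp(-3*c)/3


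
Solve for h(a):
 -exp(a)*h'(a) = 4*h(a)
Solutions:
 h(a) = C1*exp(4*exp(-a))


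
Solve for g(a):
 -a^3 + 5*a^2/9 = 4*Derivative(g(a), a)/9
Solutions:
 g(a) = C1 - 9*a^4/16 + 5*a^3/12


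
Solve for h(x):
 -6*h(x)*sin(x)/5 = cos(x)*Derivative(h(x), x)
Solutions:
 h(x) = C1*cos(x)^(6/5)


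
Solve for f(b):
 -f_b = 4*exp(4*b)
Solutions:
 f(b) = C1 - exp(4*b)


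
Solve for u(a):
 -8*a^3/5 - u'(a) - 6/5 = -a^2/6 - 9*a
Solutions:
 u(a) = C1 - 2*a^4/5 + a^3/18 + 9*a^2/2 - 6*a/5


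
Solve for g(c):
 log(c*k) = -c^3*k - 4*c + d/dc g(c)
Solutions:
 g(c) = C1 + c^4*k/4 + 2*c^2 + c*log(c*k) - c


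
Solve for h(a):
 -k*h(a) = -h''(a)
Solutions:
 h(a) = C1*exp(-a*sqrt(k)) + C2*exp(a*sqrt(k))


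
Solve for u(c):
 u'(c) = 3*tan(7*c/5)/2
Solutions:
 u(c) = C1 - 15*log(cos(7*c/5))/14


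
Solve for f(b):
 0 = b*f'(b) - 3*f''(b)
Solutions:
 f(b) = C1 + C2*erfi(sqrt(6)*b/6)


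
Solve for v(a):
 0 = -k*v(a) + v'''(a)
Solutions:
 v(a) = C1*exp(a*k^(1/3)) + C2*exp(a*k^(1/3)*(-1 + sqrt(3)*I)/2) + C3*exp(-a*k^(1/3)*(1 + sqrt(3)*I)/2)


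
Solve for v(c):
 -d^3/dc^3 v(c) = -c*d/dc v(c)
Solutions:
 v(c) = C1 + Integral(C2*airyai(c) + C3*airybi(c), c)


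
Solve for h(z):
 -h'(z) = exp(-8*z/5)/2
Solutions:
 h(z) = C1 + 5*exp(-8*z/5)/16


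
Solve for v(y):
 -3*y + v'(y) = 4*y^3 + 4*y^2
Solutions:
 v(y) = C1 + y^4 + 4*y^3/3 + 3*y^2/2


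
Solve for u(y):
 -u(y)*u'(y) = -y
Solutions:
 u(y) = -sqrt(C1 + y^2)
 u(y) = sqrt(C1 + y^2)


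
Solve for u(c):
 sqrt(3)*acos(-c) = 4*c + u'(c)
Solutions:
 u(c) = C1 - 2*c^2 + sqrt(3)*(c*acos(-c) + sqrt(1 - c^2))


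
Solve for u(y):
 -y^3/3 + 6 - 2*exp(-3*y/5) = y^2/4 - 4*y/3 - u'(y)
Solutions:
 u(y) = C1 + y^4/12 + y^3/12 - 2*y^2/3 - 6*y - 10*exp(-3*y/5)/3


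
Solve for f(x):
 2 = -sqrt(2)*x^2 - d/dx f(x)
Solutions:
 f(x) = C1 - sqrt(2)*x^3/3 - 2*x


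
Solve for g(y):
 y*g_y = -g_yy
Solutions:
 g(y) = C1 + C2*erf(sqrt(2)*y/2)


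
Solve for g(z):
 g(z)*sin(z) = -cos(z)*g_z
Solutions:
 g(z) = C1*cos(z)


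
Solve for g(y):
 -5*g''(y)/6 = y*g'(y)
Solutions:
 g(y) = C1 + C2*erf(sqrt(15)*y/5)


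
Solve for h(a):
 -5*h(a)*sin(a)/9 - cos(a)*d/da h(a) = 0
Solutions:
 h(a) = C1*cos(a)^(5/9)


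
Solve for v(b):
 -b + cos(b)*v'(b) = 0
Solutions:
 v(b) = C1 + Integral(b/cos(b), b)


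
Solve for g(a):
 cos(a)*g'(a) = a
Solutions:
 g(a) = C1 + Integral(a/cos(a), a)


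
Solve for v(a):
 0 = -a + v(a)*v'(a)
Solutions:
 v(a) = -sqrt(C1 + a^2)
 v(a) = sqrt(C1 + a^2)


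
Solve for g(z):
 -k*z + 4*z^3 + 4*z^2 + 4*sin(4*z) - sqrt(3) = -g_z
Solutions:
 g(z) = C1 + k*z^2/2 - z^4 - 4*z^3/3 + sqrt(3)*z + cos(4*z)


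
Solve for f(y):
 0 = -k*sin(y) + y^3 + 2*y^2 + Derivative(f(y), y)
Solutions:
 f(y) = C1 - k*cos(y) - y^4/4 - 2*y^3/3


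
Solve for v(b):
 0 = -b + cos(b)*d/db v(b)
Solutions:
 v(b) = C1 + Integral(b/cos(b), b)


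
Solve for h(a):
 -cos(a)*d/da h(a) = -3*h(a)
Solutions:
 h(a) = C1*(sin(a) + 1)^(3/2)/(sin(a) - 1)^(3/2)


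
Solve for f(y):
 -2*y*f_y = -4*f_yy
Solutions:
 f(y) = C1 + C2*erfi(y/2)


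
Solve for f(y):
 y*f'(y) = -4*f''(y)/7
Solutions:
 f(y) = C1 + C2*erf(sqrt(14)*y/4)


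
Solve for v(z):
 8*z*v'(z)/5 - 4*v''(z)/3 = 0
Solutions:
 v(z) = C1 + C2*erfi(sqrt(15)*z/5)


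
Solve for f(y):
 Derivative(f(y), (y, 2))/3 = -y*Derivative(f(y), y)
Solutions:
 f(y) = C1 + C2*erf(sqrt(6)*y/2)


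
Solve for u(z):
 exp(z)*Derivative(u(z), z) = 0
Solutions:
 u(z) = C1


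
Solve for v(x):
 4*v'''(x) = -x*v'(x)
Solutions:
 v(x) = C1 + Integral(C2*airyai(-2^(1/3)*x/2) + C3*airybi(-2^(1/3)*x/2), x)


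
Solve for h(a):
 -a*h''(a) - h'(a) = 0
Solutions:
 h(a) = C1 + C2*log(a)


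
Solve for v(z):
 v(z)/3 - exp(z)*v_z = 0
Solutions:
 v(z) = C1*exp(-exp(-z)/3)


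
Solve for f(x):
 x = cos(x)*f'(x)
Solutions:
 f(x) = C1 + Integral(x/cos(x), x)


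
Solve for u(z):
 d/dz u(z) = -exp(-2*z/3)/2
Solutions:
 u(z) = C1 + 3*exp(-2*z/3)/4


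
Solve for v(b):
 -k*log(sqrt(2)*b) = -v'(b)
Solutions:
 v(b) = C1 + b*k*log(b) - b*k + b*k*log(2)/2


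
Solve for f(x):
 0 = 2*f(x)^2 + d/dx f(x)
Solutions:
 f(x) = 1/(C1 + 2*x)


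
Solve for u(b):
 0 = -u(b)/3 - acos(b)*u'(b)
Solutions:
 u(b) = C1*exp(-Integral(1/acos(b), b)/3)


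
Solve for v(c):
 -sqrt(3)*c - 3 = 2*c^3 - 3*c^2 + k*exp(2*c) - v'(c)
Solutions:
 v(c) = C1 + c^4/2 - c^3 + sqrt(3)*c^2/2 + 3*c + k*exp(2*c)/2


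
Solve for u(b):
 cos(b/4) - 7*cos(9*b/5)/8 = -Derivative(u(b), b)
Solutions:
 u(b) = C1 - 4*sin(b/4) + 35*sin(9*b/5)/72


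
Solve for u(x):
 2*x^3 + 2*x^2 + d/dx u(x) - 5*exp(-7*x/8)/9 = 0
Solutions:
 u(x) = C1 - x^4/2 - 2*x^3/3 - 40*exp(-7*x/8)/63


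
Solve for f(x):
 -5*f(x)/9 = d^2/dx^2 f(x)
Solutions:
 f(x) = C1*sin(sqrt(5)*x/3) + C2*cos(sqrt(5)*x/3)


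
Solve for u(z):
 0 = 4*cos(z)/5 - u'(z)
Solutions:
 u(z) = C1 + 4*sin(z)/5


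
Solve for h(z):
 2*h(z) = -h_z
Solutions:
 h(z) = C1*exp(-2*z)


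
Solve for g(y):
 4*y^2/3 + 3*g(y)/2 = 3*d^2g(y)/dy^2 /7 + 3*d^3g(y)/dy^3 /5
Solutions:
 g(y) = C1*exp(-y*(10*10^(2/3)/(21*sqrt(190281) + 9161)^(1/3) + 20 + 10^(1/3)*(21*sqrt(190281) + 9161)^(1/3))/84)*sin(10^(1/3)*sqrt(3)*y*(-(21*sqrt(190281) + 9161)^(1/3) + 10*10^(1/3)/(21*sqrt(190281) + 9161)^(1/3))/84) + C2*exp(-y*(10*10^(2/3)/(21*sqrt(190281) + 9161)^(1/3) + 20 + 10^(1/3)*(21*sqrt(190281) + 9161)^(1/3))/84)*cos(10^(1/3)*sqrt(3)*y*(-(21*sqrt(190281) + 9161)^(1/3) + 10*10^(1/3)/(21*sqrt(190281) + 9161)^(1/3))/84) + C3*exp(y*(-10 + 10*10^(2/3)/(21*sqrt(190281) + 9161)^(1/3) + 10^(1/3)*(21*sqrt(190281) + 9161)^(1/3))/42) - 8*y^2/9 - 32/63


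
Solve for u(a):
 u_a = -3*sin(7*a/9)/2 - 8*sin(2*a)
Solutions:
 u(a) = C1 + 27*cos(7*a/9)/14 + 4*cos(2*a)


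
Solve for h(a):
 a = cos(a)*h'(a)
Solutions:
 h(a) = C1 + Integral(a/cos(a), a)


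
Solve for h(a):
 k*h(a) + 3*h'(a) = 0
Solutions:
 h(a) = C1*exp(-a*k/3)


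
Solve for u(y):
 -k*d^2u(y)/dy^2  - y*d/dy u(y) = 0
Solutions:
 u(y) = C1 + C2*sqrt(k)*erf(sqrt(2)*y*sqrt(1/k)/2)


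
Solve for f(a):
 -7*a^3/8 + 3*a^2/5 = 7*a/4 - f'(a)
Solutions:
 f(a) = C1 + 7*a^4/32 - a^3/5 + 7*a^2/8


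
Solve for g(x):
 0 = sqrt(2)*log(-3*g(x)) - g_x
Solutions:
 -sqrt(2)*Integral(1/(log(-_y) + log(3)), (_y, g(x)))/2 = C1 - x


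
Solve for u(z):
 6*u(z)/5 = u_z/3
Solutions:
 u(z) = C1*exp(18*z/5)


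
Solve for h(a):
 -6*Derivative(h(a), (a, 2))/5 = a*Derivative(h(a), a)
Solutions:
 h(a) = C1 + C2*erf(sqrt(15)*a/6)


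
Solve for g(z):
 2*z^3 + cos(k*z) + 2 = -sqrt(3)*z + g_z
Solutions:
 g(z) = C1 + z^4/2 + sqrt(3)*z^2/2 + 2*z + sin(k*z)/k


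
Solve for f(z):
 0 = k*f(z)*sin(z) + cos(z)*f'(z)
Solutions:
 f(z) = C1*exp(k*log(cos(z)))


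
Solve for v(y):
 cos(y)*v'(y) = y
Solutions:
 v(y) = C1 + Integral(y/cos(y), y)


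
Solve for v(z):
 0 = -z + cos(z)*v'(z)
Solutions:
 v(z) = C1 + Integral(z/cos(z), z)


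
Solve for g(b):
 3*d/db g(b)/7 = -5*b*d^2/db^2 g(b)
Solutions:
 g(b) = C1 + C2*b^(32/35)


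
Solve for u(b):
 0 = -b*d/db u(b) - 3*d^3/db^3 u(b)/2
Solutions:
 u(b) = C1 + Integral(C2*airyai(-2^(1/3)*3^(2/3)*b/3) + C3*airybi(-2^(1/3)*3^(2/3)*b/3), b)


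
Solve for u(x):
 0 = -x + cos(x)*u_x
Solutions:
 u(x) = C1 + Integral(x/cos(x), x)


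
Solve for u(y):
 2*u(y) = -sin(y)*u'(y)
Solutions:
 u(y) = C1*(cos(y) + 1)/(cos(y) - 1)


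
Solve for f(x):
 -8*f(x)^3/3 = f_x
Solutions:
 f(x) = -sqrt(6)*sqrt(-1/(C1 - 8*x))/2
 f(x) = sqrt(6)*sqrt(-1/(C1 - 8*x))/2


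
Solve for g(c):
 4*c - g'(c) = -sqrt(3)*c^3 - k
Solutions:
 g(c) = C1 + sqrt(3)*c^4/4 + 2*c^2 + c*k


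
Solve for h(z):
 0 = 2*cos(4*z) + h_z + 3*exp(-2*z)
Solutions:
 h(z) = C1 - sin(4*z)/2 + 3*exp(-2*z)/2


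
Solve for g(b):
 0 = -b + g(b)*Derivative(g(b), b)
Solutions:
 g(b) = -sqrt(C1 + b^2)
 g(b) = sqrt(C1 + b^2)


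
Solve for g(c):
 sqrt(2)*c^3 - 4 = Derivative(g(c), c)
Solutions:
 g(c) = C1 + sqrt(2)*c^4/4 - 4*c


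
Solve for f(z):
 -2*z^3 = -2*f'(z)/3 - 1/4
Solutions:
 f(z) = C1 + 3*z^4/4 - 3*z/8


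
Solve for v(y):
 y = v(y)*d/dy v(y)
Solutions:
 v(y) = -sqrt(C1 + y^2)
 v(y) = sqrt(C1 + y^2)


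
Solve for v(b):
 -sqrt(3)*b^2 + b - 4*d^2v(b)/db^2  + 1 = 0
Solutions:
 v(b) = C1 + C2*b - sqrt(3)*b^4/48 + b^3/24 + b^2/8


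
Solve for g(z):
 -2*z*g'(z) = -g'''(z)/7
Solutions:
 g(z) = C1 + Integral(C2*airyai(14^(1/3)*z) + C3*airybi(14^(1/3)*z), z)


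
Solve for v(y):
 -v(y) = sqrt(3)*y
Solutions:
 v(y) = -sqrt(3)*y


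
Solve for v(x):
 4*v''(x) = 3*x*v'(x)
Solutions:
 v(x) = C1 + C2*erfi(sqrt(6)*x/4)


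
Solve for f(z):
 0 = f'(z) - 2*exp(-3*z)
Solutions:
 f(z) = C1 - 2*exp(-3*z)/3


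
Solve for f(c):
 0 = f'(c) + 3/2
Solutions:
 f(c) = C1 - 3*c/2


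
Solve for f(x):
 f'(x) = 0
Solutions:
 f(x) = C1


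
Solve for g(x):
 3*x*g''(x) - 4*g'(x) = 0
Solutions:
 g(x) = C1 + C2*x^(7/3)


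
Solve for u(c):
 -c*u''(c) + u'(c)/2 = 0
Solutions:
 u(c) = C1 + C2*c^(3/2)


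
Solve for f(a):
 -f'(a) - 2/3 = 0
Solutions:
 f(a) = C1 - 2*a/3


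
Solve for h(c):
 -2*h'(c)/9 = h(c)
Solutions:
 h(c) = C1*exp(-9*c/2)


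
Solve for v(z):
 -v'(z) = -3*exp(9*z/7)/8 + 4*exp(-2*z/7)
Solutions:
 v(z) = C1 + 7*exp(9*z/7)/24 + 14*exp(-2*z/7)


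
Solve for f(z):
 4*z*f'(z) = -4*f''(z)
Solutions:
 f(z) = C1 + C2*erf(sqrt(2)*z/2)


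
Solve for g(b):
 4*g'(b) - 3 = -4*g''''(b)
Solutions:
 g(b) = C1 + C4*exp(-b) + 3*b/4 + (C2*sin(sqrt(3)*b/2) + C3*cos(sqrt(3)*b/2))*exp(b/2)


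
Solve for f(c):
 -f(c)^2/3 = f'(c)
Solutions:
 f(c) = 3/(C1 + c)


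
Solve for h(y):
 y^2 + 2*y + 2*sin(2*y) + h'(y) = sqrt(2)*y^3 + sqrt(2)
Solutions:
 h(y) = C1 + sqrt(2)*y^4/4 - y^3/3 - y^2 + sqrt(2)*y + cos(2*y)


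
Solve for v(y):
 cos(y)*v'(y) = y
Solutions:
 v(y) = C1 + Integral(y/cos(y), y)


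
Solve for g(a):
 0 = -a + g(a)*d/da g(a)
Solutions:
 g(a) = -sqrt(C1 + a^2)
 g(a) = sqrt(C1 + a^2)


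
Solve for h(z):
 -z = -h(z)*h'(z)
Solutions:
 h(z) = -sqrt(C1 + z^2)
 h(z) = sqrt(C1 + z^2)


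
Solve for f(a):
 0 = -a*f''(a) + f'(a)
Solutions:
 f(a) = C1 + C2*a^2


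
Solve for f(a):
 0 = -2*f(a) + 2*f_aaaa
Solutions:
 f(a) = C1*exp(-a) + C2*exp(a) + C3*sin(a) + C4*cos(a)


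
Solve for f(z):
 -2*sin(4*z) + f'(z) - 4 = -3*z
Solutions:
 f(z) = C1 - 3*z^2/2 + 4*z - cos(4*z)/2


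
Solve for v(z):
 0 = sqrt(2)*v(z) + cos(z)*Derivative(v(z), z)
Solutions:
 v(z) = C1*(sin(z) - 1)^(sqrt(2)/2)/(sin(z) + 1)^(sqrt(2)/2)


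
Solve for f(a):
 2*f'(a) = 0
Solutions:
 f(a) = C1


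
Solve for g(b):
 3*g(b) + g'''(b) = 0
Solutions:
 g(b) = C3*exp(-3^(1/3)*b) + (C1*sin(3^(5/6)*b/2) + C2*cos(3^(5/6)*b/2))*exp(3^(1/3)*b/2)


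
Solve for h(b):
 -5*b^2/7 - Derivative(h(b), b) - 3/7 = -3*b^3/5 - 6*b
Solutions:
 h(b) = C1 + 3*b^4/20 - 5*b^3/21 + 3*b^2 - 3*b/7


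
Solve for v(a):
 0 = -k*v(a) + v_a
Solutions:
 v(a) = C1*exp(a*k)


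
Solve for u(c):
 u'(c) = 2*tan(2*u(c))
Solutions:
 u(c) = -asin(C1*exp(4*c))/2 + pi/2
 u(c) = asin(C1*exp(4*c))/2


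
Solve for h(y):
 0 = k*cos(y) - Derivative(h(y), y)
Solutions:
 h(y) = C1 + k*sin(y)


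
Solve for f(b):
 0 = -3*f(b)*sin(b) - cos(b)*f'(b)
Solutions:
 f(b) = C1*cos(b)^3


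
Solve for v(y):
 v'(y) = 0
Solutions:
 v(y) = C1


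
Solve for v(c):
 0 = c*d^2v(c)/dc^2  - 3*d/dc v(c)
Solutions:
 v(c) = C1 + C2*c^4


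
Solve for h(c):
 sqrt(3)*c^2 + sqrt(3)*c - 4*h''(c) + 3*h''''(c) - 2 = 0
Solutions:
 h(c) = C1 + C2*c + C3*exp(-2*sqrt(3)*c/3) + C4*exp(2*sqrt(3)*c/3) + sqrt(3)*c^4/48 + sqrt(3)*c^3/24 + c^2*(-4 + 3*sqrt(3))/16


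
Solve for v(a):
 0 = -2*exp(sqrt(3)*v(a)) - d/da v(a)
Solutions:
 v(a) = sqrt(3)*(2*log(1/(C1 + 2*a)) - log(3))/6


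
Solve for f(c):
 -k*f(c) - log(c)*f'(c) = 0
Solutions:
 f(c) = C1*exp(-k*li(c))


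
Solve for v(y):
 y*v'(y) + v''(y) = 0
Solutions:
 v(y) = C1 + C2*erf(sqrt(2)*y/2)


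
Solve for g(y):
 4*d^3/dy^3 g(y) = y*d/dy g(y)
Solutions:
 g(y) = C1 + Integral(C2*airyai(2^(1/3)*y/2) + C3*airybi(2^(1/3)*y/2), y)


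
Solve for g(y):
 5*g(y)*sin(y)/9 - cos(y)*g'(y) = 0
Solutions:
 g(y) = C1/cos(y)^(5/9)


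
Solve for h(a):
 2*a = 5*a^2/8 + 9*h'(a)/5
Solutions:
 h(a) = C1 - 25*a^3/216 + 5*a^2/9


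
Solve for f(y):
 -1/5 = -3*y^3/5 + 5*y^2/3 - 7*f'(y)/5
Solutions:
 f(y) = C1 - 3*y^4/28 + 25*y^3/63 + y/7


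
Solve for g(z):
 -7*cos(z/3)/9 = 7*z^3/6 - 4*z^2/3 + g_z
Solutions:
 g(z) = C1 - 7*z^4/24 + 4*z^3/9 - 7*sin(z/3)/3


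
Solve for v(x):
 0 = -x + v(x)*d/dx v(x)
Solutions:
 v(x) = -sqrt(C1 + x^2)
 v(x) = sqrt(C1 + x^2)


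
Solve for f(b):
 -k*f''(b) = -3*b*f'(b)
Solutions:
 f(b) = C1 + C2*erf(sqrt(6)*b*sqrt(-1/k)/2)/sqrt(-1/k)


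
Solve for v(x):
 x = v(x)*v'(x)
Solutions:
 v(x) = -sqrt(C1 + x^2)
 v(x) = sqrt(C1 + x^2)


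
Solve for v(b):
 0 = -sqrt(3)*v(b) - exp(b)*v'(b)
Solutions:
 v(b) = C1*exp(sqrt(3)*exp(-b))


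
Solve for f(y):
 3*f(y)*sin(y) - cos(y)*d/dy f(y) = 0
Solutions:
 f(y) = C1/cos(y)^3


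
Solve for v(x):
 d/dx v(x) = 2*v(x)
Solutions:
 v(x) = C1*exp(2*x)


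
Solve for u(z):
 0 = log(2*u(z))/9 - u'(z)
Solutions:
 -9*Integral(1/(log(_y) + log(2)), (_y, u(z))) = C1 - z


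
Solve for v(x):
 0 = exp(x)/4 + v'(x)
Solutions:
 v(x) = C1 - exp(x)/4


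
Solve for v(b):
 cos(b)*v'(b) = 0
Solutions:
 v(b) = C1


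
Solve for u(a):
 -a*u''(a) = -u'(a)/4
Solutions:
 u(a) = C1 + C2*a^(5/4)


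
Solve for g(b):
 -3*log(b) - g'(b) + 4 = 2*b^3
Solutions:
 g(b) = C1 - b^4/2 - 3*b*log(b) + 7*b


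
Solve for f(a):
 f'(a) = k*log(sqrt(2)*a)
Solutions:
 f(a) = C1 + a*k*log(a) - a*k + a*k*log(2)/2


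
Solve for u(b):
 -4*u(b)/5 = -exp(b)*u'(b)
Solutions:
 u(b) = C1*exp(-4*exp(-b)/5)


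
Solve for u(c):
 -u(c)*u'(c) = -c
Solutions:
 u(c) = -sqrt(C1 + c^2)
 u(c) = sqrt(C1 + c^2)


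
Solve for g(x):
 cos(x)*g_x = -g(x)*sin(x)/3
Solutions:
 g(x) = C1*cos(x)^(1/3)


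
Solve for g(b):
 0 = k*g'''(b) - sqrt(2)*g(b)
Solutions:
 g(b) = C1*exp(2^(1/6)*b*(1/k)^(1/3)) + C2*exp(2^(1/6)*b*(-1 + sqrt(3)*I)*(1/k)^(1/3)/2) + C3*exp(-2^(1/6)*b*(1 + sqrt(3)*I)*(1/k)^(1/3)/2)


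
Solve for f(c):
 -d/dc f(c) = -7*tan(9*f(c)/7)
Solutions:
 f(c) = -7*asin(C1*exp(9*c))/9 + 7*pi/9
 f(c) = 7*asin(C1*exp(9*c))/9


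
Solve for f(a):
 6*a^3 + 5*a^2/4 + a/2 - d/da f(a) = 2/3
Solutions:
 f(a) = C1 + 3*a^4/2 + 5*a^3/12 + a^2/4 - 2*a/3


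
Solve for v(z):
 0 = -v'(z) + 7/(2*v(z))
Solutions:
 v(z) = -sqrt(C1 + 7*z)
 v(z) = sqrt(C1 + 7*z)


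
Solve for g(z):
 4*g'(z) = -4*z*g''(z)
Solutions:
 g(z) = C1 + C2*log(z)


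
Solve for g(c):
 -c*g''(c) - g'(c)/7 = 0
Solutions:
 g(c) = C1 + C2*c^(6/7)


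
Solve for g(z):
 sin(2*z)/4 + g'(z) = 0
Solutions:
 g(z) = C1 + cos(2*z)/8


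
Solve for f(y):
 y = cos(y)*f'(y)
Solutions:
 f(y) = C1 + Integral(y/cos(y), y)


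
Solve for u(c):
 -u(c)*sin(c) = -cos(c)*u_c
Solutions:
 u(c) = C1/cos(c)


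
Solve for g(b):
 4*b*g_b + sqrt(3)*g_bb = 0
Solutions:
 g(b) = C1 + C2*erf(sqrt(2)*3^(3/4)*b/3)


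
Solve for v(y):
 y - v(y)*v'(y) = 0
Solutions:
 v(y) = -sqrt(C1 + y^2)
 v(y) = sqrt(C1 + y^2)


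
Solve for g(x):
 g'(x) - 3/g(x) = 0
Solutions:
 g(x) = -sqrt(C1 + 6*x)
 g(x) = sqrt(C1 + 6*x)


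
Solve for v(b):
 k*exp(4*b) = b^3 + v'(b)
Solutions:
 v(b) = C1 - b^4/4 + k*exp(4*b)/4


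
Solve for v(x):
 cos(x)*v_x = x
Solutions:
 v(x) = C1 + Integral(x/cos(x), x)


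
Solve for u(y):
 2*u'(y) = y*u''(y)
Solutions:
 u(y) = C1 + C2*y^3


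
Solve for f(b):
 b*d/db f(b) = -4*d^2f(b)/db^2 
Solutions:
 f(b) = C1 + C2*erf(sqrt(2)*b/4)


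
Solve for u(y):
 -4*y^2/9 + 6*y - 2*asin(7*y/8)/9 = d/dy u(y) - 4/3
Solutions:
 u(y) = C1 - 4*y^3/27 + 3*y^2 - 2*y*asin(7*y/8)/9 + 4*y/3 - 2*sqrt(64 - 49*y^2)/63


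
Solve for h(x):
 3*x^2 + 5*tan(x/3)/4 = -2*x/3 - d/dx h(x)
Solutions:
 h(x) = C1 - x^3 - x^2/3 + 15*log(cos(x/3))/4


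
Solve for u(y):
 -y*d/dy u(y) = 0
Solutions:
 u(y) = C1


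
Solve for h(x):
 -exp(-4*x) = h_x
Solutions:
 h(x) = C1 + exp(-4*x)/4


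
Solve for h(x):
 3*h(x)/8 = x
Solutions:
 h(x) = 8*x/3


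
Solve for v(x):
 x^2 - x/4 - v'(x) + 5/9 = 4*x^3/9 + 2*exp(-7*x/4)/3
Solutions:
 v(x) = C1 - x^4/9 + x^3/3 - x^2/8 + 5*x/9 + 8*exp(-7*x/4)/21


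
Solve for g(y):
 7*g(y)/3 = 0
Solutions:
 g(y) = 0


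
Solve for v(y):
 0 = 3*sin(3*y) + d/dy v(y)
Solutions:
 v(y) = C1 + cos(3*y)


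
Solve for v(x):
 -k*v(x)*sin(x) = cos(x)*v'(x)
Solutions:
 v(x) = C1*exp(k*log(cos(x)))


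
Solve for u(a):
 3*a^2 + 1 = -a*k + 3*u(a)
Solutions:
 u(a) = a^2 + a*k/3 + 1/3


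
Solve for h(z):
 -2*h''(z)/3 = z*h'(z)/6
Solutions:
 h(z) = C1 + C2*erf(sqrt(2)*z/4)


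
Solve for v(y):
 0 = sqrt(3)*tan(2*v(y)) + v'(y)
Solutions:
 v(y) = -asin(C1*exp(-2*sqrt(3)*y))/2 + pi/2
 v(y) = asin(C1*exp(-2*sqrt(3)*y))/2


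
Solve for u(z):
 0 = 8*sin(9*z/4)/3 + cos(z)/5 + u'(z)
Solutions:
 u(z) = C1 - sin(z)/5 + 32*cos(9*z/4)/27


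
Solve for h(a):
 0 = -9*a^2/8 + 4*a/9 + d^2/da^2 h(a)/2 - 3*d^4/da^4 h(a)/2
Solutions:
 h(a) = C1 + C2*a + C3*exp(-sqrt(3)*a/3) + C4*exp(sqrt(3)*a/3) + 3*a^4/16 - 4*a^3/27 + 27*a^2/4


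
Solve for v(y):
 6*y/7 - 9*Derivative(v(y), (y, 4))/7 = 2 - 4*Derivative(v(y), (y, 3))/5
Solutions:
 v(y) = C1 + C2*y + C3*y^2 + C4*exp(28*y/45) - 5*y^4/112 + 305*y^3/2352


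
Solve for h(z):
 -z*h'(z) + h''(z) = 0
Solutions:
 h(z) = C1 + C2*erfi(sqrt(2)*z/2)


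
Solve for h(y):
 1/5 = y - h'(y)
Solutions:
 h(y) = C1 + y^2/2 - y/5


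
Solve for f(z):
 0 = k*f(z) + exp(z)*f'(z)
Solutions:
 f(z) = C1*exp(k*exp(-z))


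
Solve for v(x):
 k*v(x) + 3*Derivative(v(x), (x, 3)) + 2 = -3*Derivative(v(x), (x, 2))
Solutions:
 v(x) = C1*exp(-x*((9*k/2 + sqrt((9*k + 2)^2 - 4)/2 + 1)^(1/3) + 1 + (9*k/2 + sqrt((9*k + 2)^2 - 4)/2 + 1)^(-1/3))/3) + C2*exp(x*((9*k/2 + sqrt((9*k + 2)^2 - 4)/2 + 1)^(1/3) - sqrt(3)*I*(9*k/2 + sqrt((9*k + 2)^2 - 4)/2 + 1)^(1/3) - 2 - 4/((-1 + sqrt(3)*I)*(9*k/2 + sqrt((9*k + 2)^2 - 4)/2 + 1)^(1/3)))/6) + C3*exp(x*((9*k/2 + sqrt((9*k + 2)^2 - 4)/2 + 1)^(1/3) + sqrt(3)*I*(9*k/2 + sqrt((9*k + 2)^2 - 4)/2 + 1)^(1/3) - 2 + 4/((1 + sqrt(3)*I)*(9*k/2 + sqrt((9*k + 2)^2 - 4)/2 + 1)^(1/3)))/6) - 2/k


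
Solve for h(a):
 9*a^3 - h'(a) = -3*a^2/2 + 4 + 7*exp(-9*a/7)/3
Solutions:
 h(a) = C1 + 9*a^4/4 + a^3/2 - 4*a + 49*exp(-9*a/7)/27


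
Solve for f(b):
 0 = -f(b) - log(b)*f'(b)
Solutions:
 f(b) = C1*exp(-li(b))


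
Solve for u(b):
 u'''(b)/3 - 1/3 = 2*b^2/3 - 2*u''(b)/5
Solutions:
 u(b) = C1 + C2*b + C3*exp(-6*b/5) + 5*b^4/36 - 25*b^3/54 + 85*b^2/54


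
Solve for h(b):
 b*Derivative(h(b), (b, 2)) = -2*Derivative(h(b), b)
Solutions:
 h(b) = C1 + C2/b


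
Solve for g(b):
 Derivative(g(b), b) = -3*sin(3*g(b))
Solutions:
 g(b) = -acos((-C1 - exp(18*b))/(C1 - exp(18*b)))/3 + 2*pi/3
 g(b) = acos((-C1 - exp(18*b))/(C1 - exp(18*b)))/3


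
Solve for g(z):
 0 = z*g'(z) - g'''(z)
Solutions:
 g(z) = C1 + Integral(C2*airyai(z) + C3*airybi(z), z)


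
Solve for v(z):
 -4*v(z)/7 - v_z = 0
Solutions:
 v(z) = C1*exp(-4*z/7)


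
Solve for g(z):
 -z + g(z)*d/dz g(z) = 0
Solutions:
 g(z) = -sqrt(C1 + z^2)
 g(z) = sqrt(C1 + z^2)


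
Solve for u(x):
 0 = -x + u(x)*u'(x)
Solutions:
 u(x) = -sqrt(C1 + x^2)
 u(x) = sqrt(C1 + x^2)


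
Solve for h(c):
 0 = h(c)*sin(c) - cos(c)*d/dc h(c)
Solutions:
 h(c) = C1/cos(c)


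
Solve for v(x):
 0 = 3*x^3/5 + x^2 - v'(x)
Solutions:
 v(x) = C1 + 3*x^4/20 + x^3/3


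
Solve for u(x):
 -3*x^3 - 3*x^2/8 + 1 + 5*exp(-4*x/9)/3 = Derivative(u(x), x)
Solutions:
 u(x) = C1 - 3*x^4/4 - x^3/8 + x - 15*exp(-4*x/9)/4


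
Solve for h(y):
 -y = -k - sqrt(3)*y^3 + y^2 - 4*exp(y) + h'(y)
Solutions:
 h(y) = C1 + k*y + sqrt(3)*y^4/4 - y^3/3 - y^2/2 + 4*exp(y)


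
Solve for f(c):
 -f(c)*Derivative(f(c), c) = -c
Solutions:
 f(c) = -sqrt(C1 + c^2)
 f(c) = sqrt(C1 + c^2)


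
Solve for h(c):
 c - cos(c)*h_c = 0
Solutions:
 h(c) = C1 + Integral(c/cos(c), c)


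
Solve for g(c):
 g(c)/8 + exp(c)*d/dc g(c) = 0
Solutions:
 g(c) = C1*exp(exp(-c)/8)


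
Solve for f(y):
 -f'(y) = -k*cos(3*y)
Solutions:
 f(y) = C1 + k*sin(3*y)/3


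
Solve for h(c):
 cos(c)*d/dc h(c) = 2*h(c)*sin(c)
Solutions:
 h(c) = C1/cos(c)^2


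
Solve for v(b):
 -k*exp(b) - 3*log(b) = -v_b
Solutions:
 v(b) = C1 + 3*b*log(b) - 3*b + k*exp(b)


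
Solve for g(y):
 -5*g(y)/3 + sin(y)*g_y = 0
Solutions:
 g(y) = C1*(cos(y) - 1)^(5/6)/(cos(y) + 1)^(5/6)


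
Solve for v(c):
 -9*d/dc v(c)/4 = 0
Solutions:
 v(c) = C1


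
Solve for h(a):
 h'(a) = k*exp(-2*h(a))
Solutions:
 h(a) = log(-sqrt(C1 + 2*a*k))
 h(a) = log(C1 + 2*a*k)/2


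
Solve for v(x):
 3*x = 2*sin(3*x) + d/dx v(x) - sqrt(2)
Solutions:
 v(x) = C1 + 3*x^2/2 + sqrt(2)*x + 2*cos(3*x)/3


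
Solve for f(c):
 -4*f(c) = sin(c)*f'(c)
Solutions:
 f(c) = C1*(cos(c)^2 + 2*cos(c) + 1)/(cos(c)^2 - 2*cos(c) + 1)


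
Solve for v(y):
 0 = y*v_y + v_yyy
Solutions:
 v(y) = C1 + Integral(C2*airyai(-y) + C3*airybi(-y), y)


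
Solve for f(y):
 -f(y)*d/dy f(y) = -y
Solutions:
 f(y) = -sqrt(C1 + y^2)
 f(y) = sqrt(C1 + y^2)


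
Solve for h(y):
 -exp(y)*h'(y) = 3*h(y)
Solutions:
 h(y) = C1*exp(3*exp(-y))


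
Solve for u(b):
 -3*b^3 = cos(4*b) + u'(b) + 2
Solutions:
 u(b) = C1 - 3*b^4/4 - 2*b - sin(4*b)/4


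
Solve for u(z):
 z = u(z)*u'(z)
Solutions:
 u(z) = -sqrt(C1 + z^2)
 u(z) = sqrt(C1 + z^2)


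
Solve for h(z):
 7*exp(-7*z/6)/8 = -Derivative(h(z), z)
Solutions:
 h(z) = C1 + 3*exp(-7*z/6)/4


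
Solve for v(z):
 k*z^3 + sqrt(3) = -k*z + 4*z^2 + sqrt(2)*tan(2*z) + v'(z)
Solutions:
 v(z) = C1 + k*z^4/4 + k*z^2/2 - 4*z^3/3 + sqrt(3)*z + sqrt(2)*log(cos(2*z))/2


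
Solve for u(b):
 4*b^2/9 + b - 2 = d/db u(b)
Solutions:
 u(b) = C1 + 4*b^3/27 + b^2/2 - 2*b


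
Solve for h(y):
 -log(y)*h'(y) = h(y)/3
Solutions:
 h(y) = C1*exp(-li(y)/3)


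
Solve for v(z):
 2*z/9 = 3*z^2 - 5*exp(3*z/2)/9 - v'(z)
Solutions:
 v(z) = C1 + z^3 - z^2/9 - 10*exp(3*z/2)/27


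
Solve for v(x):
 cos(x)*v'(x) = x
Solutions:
 v(x) = C1 + Integral(x/cos(x), x)


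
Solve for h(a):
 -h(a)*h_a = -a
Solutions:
 h(a) = -sqrt(C1 + a^2)
 h(a) = sqrt(C1 + a^2)


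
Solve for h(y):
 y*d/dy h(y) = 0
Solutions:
 h(y) = C1


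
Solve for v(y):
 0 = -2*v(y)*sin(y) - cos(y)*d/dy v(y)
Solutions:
 v(y) = C1*cos(y)^2


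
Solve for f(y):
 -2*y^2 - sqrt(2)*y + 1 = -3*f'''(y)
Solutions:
 f(y) = C1 + C2*y + C3*y^2 + y^5/90 + sqrt(2)*y^4/72 - y^3/18


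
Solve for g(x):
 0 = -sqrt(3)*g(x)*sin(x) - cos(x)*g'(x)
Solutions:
 g(x) = C1*cos(x)^(sqrt(3))


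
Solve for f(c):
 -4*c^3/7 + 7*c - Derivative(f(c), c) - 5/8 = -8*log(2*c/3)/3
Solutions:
 f(c) = C1 - c^4/7 + 7*c^2/2 + 8*c*log(c)/3 - 79*c/24 - 8*c*log(3)/3 + 8*c*log(2)/3


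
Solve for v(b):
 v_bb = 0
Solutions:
 v(b) = C1 + C2*b


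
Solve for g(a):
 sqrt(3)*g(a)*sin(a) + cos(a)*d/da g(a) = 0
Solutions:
 g(a) = C1*cos(a)^(sqrt(3))


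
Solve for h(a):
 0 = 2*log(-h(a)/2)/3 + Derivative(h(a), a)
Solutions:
 3*Integral(1/(log(-_y) - log(2)), (_y, h(a)))/2 = C1 - a


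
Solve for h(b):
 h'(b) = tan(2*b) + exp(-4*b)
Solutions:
 h(b) = C1 + log(tan(2*b)^2 + 1)/4 - exp(-4*b)/4


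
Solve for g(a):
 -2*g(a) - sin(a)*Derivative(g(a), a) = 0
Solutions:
 g(a) = C1*(cos(a) + 1)/(cos(a) - 1)


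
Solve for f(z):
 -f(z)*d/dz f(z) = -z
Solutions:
 f(z) = -sqrt(C1 + z^2)
 f(z) = sqrt(C1 + z^2)


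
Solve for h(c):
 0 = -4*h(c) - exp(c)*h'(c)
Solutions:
 h(c) = C1*exp(4*exp(-c))


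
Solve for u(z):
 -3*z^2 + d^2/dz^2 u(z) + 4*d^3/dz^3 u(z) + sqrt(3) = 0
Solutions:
 u(z) = C1 + C2*z + C3*exp(-z/4) + z^4/4 - 4*z^3 + z^2*(48 - sqrt(3)/2)


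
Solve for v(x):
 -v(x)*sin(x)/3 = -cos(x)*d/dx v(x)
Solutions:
 v(x) = C1/cos(x)^(1/3)


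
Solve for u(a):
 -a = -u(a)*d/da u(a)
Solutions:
 u(a) = -sqrt(C1 + a^2)
 u(a) = sqrt(C1 + a^2)


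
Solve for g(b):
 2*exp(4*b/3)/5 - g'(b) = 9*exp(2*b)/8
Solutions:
 g(b) = C1 + 3*exp(4*b/3)/10 - 9*exp(2*b)/16


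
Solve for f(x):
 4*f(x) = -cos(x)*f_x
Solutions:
 f(x) = C1*(sin(x)^2 - 2*sin(x) + 1)/(sin(x)^2 + 2*sin(x) + 1)


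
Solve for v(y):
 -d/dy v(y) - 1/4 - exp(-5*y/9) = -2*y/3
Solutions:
 v(y) = C1 + y^2/3 - y/4 + 9*exp(-5*y/9)/5


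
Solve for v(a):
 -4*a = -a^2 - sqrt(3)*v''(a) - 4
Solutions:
 v(a) = C1 + C2*a - sqrt(3)*a^4/36 + 2*sqrt(3)*a^3/9 - 2*sqrt(3)*a^2/3


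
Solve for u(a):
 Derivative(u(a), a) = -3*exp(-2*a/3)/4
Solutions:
 u(a) = C1 + 9*exp(-2*a/3)/8


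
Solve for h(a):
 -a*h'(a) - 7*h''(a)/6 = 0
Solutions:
 h(a) = C1 + C2*erf(sqrt(21)*a/7)


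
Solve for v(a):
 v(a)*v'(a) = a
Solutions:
 v(a) = -sqrt(C1 + a^2)
 v(a) = sqrt(C1 + a^2)


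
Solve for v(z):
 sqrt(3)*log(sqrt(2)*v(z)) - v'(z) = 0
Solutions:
 -2*sqrt(3)*Integral(1/(2*log(_y) + log(2)), (_y, v(z)))/3 = C1 - z


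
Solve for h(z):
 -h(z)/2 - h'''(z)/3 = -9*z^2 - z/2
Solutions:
 h(z) = C3*exp(-2^(2/3)*3^(1/3)*z/2) + 18*z^2 + z + (C1*sin(2^(2/3)*3^(5/6)*z/4) + C2*cos(2^(2/3)*3^(5/6)*z/4))*exp(2^(2/3)*3^(1/3)*z/4)


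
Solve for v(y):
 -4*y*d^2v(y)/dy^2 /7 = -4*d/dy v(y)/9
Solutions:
 v(y) = C1 + C2*y^(16/9)


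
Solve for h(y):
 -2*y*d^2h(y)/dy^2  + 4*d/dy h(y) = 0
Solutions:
 h(y) = C1 + C2*y^3


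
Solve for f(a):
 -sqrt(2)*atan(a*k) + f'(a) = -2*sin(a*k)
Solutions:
 f(a) = C1 - 2*Piecewise((-cos(a*k)/k, Ne(k, 0)), (0, True)) + sqrt(2)*Piecewise((a*atan(a*k) - log(a^2*k^2 + 1)/(2*k), Ne(k, 0)), (0, True))


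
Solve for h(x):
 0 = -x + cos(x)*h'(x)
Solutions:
 h(x) = C1 + Integral(x/cos(x), x)


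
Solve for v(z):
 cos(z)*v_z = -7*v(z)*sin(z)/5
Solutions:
 v(z) = C1*cos(z)^(7/5)


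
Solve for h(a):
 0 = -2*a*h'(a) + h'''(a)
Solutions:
 h(a) = C1 + Integral(C2*airyai(2^(1/3)*a) + C3*airybi(2^(1/3)*a), a)


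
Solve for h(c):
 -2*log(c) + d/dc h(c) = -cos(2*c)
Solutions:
 h(c) = C1 + 2*c*log(c) - 2*c - sin(2*c)/2


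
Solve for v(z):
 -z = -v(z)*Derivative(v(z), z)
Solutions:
 v(z) = -sqrt(C1 + z^2)
 v(z) = sqrt(C1 + z^2)


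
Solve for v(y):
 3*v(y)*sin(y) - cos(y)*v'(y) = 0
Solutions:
 v(y) = C1/cos(y)^3


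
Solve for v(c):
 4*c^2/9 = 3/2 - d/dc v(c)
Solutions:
 v(c) = C1 - 4*c^3/27 + 3*c/2


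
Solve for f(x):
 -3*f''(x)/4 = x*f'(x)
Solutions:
 f(x) = C1 + C2*erf(sqrt(6)*x/3)


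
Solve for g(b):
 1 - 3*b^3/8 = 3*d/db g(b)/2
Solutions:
 g(b) = C1 - b^4/16 + 2*b/3


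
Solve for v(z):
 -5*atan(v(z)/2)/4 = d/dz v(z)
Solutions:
 Integral(1/atan(_y/2), (_y, v(z))) = C1 - 5*z/4


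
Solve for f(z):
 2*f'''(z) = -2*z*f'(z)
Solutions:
 f(z) = C1 + Integral(C2*airyai(-z) + C3*airybi(-z), z)


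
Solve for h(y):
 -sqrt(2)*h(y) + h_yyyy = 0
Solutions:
 h(y) = C1*exp(-2^(1/8)*y) + C2*exp(2^(1/8)*y) + C3*sin(2^(1/8)*y) + C4*cos(2^(1/8)*y)


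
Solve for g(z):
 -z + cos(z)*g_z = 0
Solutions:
 g(z) = C1 + Integral(z/cos(z), z)


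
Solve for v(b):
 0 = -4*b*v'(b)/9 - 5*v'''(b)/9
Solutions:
 v(b) = C1 + Integral(C2*airyai(-10^(2/3)*b/5) + C3*airybi(-10^(2/3)*b/5), b)


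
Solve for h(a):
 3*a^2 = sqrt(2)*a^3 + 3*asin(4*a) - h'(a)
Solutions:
 h(a) = C1 + sqrt(2)*a^4/4 - a^3 + 3*a*asin(4*a) + 3*sqrt(1 - 16*a^2)/4


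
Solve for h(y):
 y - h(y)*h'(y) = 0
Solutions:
 h(y) = -sqrt(C1 + y^2)
 h(y) = sqrt(C1 + y^2)


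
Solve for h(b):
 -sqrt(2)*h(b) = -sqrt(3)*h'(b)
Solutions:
 h(b) = C1*exp(sqrt(6)*b/3)


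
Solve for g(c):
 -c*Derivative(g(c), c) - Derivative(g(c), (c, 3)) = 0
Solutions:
 g(c) = C1 + Integral(C2*airyai(-c) + C3*airybi(-c), c)


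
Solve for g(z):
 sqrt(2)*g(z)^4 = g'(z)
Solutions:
 g(z) = (-1/(C1 + 3*sqrt(2)*z))^(1/3)
 g(z) = (-1/(C1 + sqrt(2)*z))^(1/3)*(-3^(2/3) - 3*3^(1/6)*I)/6
 g(z) = (-1/(C1 + sqrt(2)*z))^(1/3)*(-3^(2/3) + 3*3^(1/6)*I)/6


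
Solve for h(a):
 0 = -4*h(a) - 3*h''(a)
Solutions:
 h(a) = C1*sin(2*sqrt(3)*a/3) + C2*cos(2*sqrt(3)*a/3)


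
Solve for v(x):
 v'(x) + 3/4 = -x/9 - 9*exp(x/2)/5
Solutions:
 v(x) = C1 - x^2/18 - 3*x/4 - 18*exp(x/2)/5


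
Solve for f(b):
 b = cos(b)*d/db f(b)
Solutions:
 f(b) = C1 + Integral(b/cos(b), b)


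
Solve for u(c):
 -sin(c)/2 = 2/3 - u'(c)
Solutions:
 u(c) = C1 + 2*c/3 - cos(c)/2


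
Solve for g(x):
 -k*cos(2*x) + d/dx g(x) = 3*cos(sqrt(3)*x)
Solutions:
 g(x) = C1 + k*sin(2*x)/2 + sqrt(3)*sin(sqrt(3)*x)


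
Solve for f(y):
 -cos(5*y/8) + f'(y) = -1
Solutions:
 f(y) = C1 - y + 8*sin(5*y/8)/5


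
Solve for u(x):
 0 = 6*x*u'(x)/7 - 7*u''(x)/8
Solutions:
 u(x) = C1 + C2*erfi(2*sqrt(6)*x/7)


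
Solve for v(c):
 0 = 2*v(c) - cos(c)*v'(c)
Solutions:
 v(c) = C1*(sin(c) + 1)/(sin(c) - 1)


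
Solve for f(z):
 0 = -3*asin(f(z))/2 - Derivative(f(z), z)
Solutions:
 Integral(1/asin(_y), (_y, f(z))) = C1 - 3*z/2


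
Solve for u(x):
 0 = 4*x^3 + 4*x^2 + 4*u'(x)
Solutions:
 u(x) = C1 - x^4/4 - x^3/3


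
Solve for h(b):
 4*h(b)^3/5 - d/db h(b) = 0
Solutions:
 h(b) = -sqrt(10)*sqrt(-1/(C1 + 4*b))/2
 h(b) = sqrt(10)*sqrt(-1/(C1 + 4*b))/2


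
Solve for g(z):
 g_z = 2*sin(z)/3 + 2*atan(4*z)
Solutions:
 g(z) = C1 + 2*z*atan(4*z) - log(16*z^2 + 1)/4 - 2*cos(z)/3


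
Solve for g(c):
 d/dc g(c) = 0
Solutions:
 g(c) = C1


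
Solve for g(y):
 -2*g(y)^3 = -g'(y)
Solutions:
 g(y) = -sqrt(2)*sqrt(-1/(C1 + 2*y))/2
 g(y) = sqrt(2)*sqrt(-1/(C1 + 2*y))/2


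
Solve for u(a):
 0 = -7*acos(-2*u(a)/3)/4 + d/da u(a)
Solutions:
 Integral(1/acos(-2*_y/3), (_y, u(a))) = C1 + 7*a/4


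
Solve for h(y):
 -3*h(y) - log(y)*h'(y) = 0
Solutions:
 h(y) = C1*exp(-3*li(y))


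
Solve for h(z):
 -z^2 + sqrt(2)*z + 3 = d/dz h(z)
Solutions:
 h(z) = C1 - z^3/3 + sqrt(2)*z^2/2 + 3*z


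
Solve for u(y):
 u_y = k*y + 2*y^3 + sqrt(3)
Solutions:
 u(y) = C1 + k*y^2/2 + y^4/2 + sqrt(3)*y


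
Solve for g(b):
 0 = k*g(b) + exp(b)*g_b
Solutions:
 g(b) = C1*exp(k*exp(-b))


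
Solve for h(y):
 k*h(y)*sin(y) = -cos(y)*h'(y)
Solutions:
 h(y) = C1*exp(k*log(cos(y)))


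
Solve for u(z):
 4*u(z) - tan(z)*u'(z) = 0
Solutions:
 u(z) = C1*sin(z)^4


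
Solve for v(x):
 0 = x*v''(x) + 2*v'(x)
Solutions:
 v(x) = C1 + C2/x


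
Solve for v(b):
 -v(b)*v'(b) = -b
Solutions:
 v(b) = -sqrt(C1 + b^2)
 v(b) = sqrt(C1 + b^2)


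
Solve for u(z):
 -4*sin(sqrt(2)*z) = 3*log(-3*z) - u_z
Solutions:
 u(z) = C1 + 3*z*log(-z) - 3*z + 3*z*log(3) - 2*sqrt(2)*cos(sqrt(2)*z)


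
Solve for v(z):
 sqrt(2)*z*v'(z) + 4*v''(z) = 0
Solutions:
 v(z) = C1 + C2*erf(2^(3/4)*z/4)


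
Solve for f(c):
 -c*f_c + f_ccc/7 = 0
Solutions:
 f(c) = C1 + Integral(C2*airyai(7^(1/3)*c) + C3*airybi(7^(1/3)*c), c)


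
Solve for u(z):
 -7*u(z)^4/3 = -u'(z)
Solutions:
 u(z) = (-1/(C1 + 7*z))^(1/3)
 u(z) = (-1/(C1 + 7*z))^(1/3)*(-1 - sqrt(3)*I)/2
 u(z) = (-1/(C1 + 7*z))^(1/3)*(-1 + sqrt(3)*I)/2


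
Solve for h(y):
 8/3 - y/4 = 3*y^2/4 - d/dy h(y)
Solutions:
 h(y) = C1 + y^3/4 + y^2/8 - 8*y/3


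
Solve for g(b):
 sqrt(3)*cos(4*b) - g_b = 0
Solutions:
 g(b) = C1 + sqrt(3)*sin(4*b)/4


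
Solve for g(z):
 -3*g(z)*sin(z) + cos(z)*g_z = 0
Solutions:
 g(z) = C1/cos(z)^3


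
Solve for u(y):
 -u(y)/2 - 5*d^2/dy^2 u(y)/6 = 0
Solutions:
 u(y) = C1*sin(sqrt(15)*y/5) + C2*cos(sqrt(15)*y/5)


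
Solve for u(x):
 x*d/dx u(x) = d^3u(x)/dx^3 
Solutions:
 u(x) = C1 + Integral(C2*airyai(x) + C3*airybi(x), x)


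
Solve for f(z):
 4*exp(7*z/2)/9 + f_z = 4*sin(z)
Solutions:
 f(z) = C1 - 8*exp(7*z/2)/63 - 4*cos(z)


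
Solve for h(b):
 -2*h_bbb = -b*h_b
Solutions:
 h(b) = C1 + Integral(C2*airyai(2^(2/3)*b/2) + C3*airybi(2^(2/3)*b/2), b)


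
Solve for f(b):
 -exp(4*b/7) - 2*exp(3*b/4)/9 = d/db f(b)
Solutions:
 f(b) = C1 - 7*exp(4*b/7)/4 - 8*exp(3*b/4)/27


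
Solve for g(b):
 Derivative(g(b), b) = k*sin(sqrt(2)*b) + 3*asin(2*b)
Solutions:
 g(b) = C1 + 3*b*asin(2*b) - sqrt(2)*k*cos(sqrt(2)*b)/2 + 3*sqrt(1 - 4*b^2)/2


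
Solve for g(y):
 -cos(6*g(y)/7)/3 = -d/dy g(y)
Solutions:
 -y/3 - 7*log(sin(6*g(y)/7) - 1)/12 + 7*log(sin(6*g(y)/7) + 1)/12 = C1


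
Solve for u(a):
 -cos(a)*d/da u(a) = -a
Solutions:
 u(a) = C1 + Integral(a/cos(a), a)
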